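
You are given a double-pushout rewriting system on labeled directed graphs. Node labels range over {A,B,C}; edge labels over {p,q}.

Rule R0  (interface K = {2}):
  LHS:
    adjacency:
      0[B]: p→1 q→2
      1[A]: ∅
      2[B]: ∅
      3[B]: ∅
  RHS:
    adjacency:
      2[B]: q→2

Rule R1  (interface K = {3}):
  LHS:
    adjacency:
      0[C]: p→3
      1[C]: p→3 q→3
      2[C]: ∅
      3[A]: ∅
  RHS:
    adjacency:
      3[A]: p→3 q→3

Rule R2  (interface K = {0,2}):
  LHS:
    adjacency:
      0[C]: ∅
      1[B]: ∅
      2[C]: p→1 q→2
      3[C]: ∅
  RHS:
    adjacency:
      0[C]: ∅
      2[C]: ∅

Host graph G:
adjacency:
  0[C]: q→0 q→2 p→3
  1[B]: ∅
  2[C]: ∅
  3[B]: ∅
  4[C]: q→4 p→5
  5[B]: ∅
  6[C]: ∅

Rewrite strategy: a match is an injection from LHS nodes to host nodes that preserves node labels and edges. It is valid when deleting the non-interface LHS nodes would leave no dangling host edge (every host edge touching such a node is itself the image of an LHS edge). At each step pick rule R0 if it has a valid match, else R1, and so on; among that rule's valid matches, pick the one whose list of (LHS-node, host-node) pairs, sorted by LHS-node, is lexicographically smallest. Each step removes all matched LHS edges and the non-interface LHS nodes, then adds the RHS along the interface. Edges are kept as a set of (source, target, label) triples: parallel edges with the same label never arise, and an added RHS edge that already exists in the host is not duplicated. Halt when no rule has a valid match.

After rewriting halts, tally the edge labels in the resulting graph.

start.  V:7 E:5  edges: 0-q->0 0-q->2 0-p->3 4-q->4 4-p->5
1. fire R2 via {0↦0, 1↦5, 2↦4, 3↦6}  →  V:5 E:3  edges: 0-q->0 0-q->2 0-p->3
2. fire R2 via {0↦2, 1↦3, 2↦0, 3↦4}  →  V:3 E:1  edges: 0-q->2
final graph: no rule applies after step 2
NF edges: [(0, 2, 'q')]

Answer: q:1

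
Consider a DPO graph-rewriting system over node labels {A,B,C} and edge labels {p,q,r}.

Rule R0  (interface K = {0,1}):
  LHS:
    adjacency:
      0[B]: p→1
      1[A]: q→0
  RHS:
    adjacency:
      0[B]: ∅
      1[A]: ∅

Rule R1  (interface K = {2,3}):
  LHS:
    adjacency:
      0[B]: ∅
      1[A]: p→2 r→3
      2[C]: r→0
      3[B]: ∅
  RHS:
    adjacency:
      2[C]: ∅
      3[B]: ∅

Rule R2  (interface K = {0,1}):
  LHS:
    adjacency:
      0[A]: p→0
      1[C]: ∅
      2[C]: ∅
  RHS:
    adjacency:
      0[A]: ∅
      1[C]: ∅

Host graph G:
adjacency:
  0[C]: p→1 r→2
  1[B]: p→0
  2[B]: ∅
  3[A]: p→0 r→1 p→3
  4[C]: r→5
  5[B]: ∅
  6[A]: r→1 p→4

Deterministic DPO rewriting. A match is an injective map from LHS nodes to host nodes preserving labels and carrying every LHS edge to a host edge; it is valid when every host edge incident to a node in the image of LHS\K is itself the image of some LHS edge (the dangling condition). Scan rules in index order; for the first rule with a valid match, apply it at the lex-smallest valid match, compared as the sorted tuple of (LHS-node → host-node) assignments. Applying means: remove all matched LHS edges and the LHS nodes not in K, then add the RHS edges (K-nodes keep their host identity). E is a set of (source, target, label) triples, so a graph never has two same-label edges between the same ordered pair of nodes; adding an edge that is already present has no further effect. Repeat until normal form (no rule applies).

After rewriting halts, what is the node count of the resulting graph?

start.  V:7 E:9  edges: 0-p->1 0-r->2 1-p->0 3-p->0 3-r->1 3-p->3 4-r->5 6-r->1 6-p->4
1. fire R1 via {0↦5, 1↦6, 2↦4, 3↦1}  →  V:5 E:6  edges: 0-p->1 0-r->2 1-p->0 3-p->0 3-r->1 3-p->3
2. fire R2 via {0↦3, 1↦0, 2↦4}  →  V:4 E:5  edges: 0-p->1 0-r->2 1-p->0 3-p->0 3-r->1
3. fire R1 via {0↦2, 1↦3, 2↦0, 3↦1}  →  V:2 E:2  edges: 0-p->1 1-p->0
halt: no rule applies after step 3
NF nodes: {0:C, 1:B}

Answer: 2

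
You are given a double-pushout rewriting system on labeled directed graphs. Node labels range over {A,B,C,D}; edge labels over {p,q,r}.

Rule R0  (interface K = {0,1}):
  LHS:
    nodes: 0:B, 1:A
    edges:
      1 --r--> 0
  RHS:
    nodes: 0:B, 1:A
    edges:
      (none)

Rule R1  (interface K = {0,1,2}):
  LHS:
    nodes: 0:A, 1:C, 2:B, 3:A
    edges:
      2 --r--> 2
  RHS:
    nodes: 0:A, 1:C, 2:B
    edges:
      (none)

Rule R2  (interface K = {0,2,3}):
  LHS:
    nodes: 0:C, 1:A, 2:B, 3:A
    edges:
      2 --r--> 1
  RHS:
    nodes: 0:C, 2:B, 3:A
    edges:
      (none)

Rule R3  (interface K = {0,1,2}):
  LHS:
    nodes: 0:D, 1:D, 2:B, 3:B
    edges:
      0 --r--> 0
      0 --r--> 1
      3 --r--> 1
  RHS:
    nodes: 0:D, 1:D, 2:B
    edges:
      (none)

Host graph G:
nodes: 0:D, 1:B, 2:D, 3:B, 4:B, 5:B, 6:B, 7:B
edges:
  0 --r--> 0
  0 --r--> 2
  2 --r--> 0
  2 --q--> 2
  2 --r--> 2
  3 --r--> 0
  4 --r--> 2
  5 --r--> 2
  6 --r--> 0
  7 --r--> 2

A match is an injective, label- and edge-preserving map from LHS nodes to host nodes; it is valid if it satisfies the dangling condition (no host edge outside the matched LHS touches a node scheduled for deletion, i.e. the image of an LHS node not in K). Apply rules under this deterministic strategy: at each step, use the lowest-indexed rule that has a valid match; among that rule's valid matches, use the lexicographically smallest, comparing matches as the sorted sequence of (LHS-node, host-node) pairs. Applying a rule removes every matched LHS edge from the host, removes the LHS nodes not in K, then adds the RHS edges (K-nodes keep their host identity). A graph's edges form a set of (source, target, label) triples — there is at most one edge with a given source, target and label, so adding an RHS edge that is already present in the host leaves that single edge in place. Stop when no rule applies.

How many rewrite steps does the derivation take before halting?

start.  V:8 E:10  edges: 0-r->0 0-r->2 2-r->0 2-q->2 2-r->2 3-r->0 4-r->2 5-r->2 6-r->0 7-r->2
1. fire R3 via {0↦0, 1↦2, 2↦1, 3↦4}  →  V:7 E:7  edges: 2-r->0 2-q->2 2-r->2 3-r->0 5-r->2 6-r->0 7-r->2
2. fire R3 via {0↦2, 1↦0, 2↦1, 3↦3}  →  V:6 E:4  edges: 2-q->2 5-r->2 6-r->0 7-r->2
final graph: no rule applies after step 2

Answer: 2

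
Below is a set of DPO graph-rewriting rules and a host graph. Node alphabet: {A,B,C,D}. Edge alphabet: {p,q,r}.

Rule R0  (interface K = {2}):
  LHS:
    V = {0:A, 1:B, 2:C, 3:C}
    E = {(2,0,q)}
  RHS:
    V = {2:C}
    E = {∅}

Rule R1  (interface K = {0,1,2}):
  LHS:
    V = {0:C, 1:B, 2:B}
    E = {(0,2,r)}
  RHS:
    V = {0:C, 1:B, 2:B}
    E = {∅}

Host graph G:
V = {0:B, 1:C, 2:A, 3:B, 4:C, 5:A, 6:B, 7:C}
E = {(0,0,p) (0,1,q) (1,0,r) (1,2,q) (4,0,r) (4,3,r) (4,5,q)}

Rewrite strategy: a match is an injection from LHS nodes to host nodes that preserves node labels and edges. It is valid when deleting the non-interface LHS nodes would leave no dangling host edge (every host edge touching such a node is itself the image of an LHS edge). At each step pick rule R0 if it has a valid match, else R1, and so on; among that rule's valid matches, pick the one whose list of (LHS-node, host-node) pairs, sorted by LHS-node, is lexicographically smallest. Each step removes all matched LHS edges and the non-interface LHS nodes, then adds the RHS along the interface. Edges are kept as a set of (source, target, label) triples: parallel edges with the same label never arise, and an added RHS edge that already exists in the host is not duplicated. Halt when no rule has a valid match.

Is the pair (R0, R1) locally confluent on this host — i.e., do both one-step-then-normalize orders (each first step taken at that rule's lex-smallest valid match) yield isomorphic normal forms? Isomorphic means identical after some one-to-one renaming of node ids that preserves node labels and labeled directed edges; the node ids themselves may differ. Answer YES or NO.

branch R0-first: apply at {0↦2, 1↦6, 2↦1, 3↦7} → |E|=6, then 3 more step(s) → NF |V|=5 |E|=3 V={0:B, 1:C, 3:B, 4:C, 5:A} E=0-p->0 0-q->1 4-q->5
branch R1-first: apply at {0↦1, 1↦3, 2↦0} → |E|=6, then 3 more step(s) → NF |V|=5 |E|=3 V={0:B, 1:C, 3:B, 4:C, 5:A} E=0-p->0 0-q->1 4-q->5
graphs isomorphic (equal up to label-preserving node renaming)

Answer: YES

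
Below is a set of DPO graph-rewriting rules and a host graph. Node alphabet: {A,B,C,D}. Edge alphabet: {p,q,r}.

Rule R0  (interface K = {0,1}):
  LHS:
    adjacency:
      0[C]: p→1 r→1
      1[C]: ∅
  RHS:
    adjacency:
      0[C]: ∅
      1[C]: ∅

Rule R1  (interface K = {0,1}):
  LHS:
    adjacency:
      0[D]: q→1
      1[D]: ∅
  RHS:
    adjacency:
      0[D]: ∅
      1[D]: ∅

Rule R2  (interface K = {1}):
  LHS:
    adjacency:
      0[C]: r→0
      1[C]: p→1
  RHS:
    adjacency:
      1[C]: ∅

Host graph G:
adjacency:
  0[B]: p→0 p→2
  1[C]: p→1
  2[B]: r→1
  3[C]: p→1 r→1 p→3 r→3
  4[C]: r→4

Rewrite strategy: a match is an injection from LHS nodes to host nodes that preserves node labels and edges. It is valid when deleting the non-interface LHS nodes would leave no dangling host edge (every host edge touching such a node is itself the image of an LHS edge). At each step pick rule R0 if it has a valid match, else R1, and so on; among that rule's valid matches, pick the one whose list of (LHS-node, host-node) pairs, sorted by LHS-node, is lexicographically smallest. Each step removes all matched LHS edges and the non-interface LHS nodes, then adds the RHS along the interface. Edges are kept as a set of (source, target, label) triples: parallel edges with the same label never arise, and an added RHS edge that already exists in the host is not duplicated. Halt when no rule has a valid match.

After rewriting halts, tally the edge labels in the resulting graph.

Answer: p:3 r:2

Steps:
start.  V:5 E:9  edges: 0-p->0 0-p->2 1-p->1 2-r->1 3-p->1 3-r->1 3-p->3 3-r->3 4-r->4
1. fire R0 via {0↦3, 1↦1}  →  V:5 E:7  edges: 0-p->0 0-p->2 1-p->1 2-r->1 3-p->3 3-r->3 4-r->4
2. fire R2 via {0↦4, 1↦1}  →  V:4 E:5  edges: 0-p->0 0-p->2 2-r->1 3-p->3 3-r->3
halt: no rule applies after step 2
NF edges: [(0, 0, 'p'), (0, 2, 'p'), (2, 1, 'r'), (3, 3, 'p'), (3, 3, 'r')]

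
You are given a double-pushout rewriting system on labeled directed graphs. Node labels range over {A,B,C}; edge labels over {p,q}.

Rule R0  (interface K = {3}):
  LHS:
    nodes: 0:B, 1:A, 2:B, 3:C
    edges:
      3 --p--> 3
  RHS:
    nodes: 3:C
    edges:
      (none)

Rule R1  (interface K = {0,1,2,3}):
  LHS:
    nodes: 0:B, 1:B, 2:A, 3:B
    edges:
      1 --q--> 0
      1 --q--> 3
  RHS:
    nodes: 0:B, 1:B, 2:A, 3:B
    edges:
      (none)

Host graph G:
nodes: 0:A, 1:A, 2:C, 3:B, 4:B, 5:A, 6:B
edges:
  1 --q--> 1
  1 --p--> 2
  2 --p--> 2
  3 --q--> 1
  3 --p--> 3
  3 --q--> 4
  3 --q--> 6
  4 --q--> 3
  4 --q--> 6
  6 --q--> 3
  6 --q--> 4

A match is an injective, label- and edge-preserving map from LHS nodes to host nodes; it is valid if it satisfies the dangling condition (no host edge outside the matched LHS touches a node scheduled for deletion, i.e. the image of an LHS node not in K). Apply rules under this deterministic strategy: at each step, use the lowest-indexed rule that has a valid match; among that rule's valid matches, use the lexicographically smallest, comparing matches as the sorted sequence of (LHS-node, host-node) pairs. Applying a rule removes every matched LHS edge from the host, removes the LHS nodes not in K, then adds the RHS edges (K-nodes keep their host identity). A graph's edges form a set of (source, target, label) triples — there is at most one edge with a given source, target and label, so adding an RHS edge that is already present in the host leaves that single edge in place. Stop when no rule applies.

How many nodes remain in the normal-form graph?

start.  V:7 E:11  edges: 1-q->1 1-p->2 2-p->2 3-q->1 3-p->3 3-q->4 3-q->6 4-q->3 4-q->6 6-q->3 6-q->4
1. fire R1 via {0↦3, 1↦4, 2↦0, 3↦6}  →  V:7 E:9  edges: 1-q->1 1-p->2 2-p->2 3-q->1 3-p->3 3-q->4 3-q->6 6-q->3 6-q->4
2. fire R1 via {0↦3, 1↦6, 2↦0, 3↦4}  →  V:7 E:7  edges: 1-q->1 1-p->2 2-p->2 3-q->1 3-p->3 3-q->4 3-q->6
3. fire R1 via {0↦4, 1↦3, 2↦0, 3↦6}  →  V:7 E:5  edges: 1-q->1 1-p->2 2-p->2 3-q->1 3-p->3
4. fire R0 via {0↦4, 1↦0, 2↦6, 3↦2}  →  V:4 E:4  edges: 1-q->1 1-p->2 3-q->1 3-p->3
normal form: no rule applies after step 4
NF nodes: {1:A, 2:C, 3:B, 5:A}

Answer: 4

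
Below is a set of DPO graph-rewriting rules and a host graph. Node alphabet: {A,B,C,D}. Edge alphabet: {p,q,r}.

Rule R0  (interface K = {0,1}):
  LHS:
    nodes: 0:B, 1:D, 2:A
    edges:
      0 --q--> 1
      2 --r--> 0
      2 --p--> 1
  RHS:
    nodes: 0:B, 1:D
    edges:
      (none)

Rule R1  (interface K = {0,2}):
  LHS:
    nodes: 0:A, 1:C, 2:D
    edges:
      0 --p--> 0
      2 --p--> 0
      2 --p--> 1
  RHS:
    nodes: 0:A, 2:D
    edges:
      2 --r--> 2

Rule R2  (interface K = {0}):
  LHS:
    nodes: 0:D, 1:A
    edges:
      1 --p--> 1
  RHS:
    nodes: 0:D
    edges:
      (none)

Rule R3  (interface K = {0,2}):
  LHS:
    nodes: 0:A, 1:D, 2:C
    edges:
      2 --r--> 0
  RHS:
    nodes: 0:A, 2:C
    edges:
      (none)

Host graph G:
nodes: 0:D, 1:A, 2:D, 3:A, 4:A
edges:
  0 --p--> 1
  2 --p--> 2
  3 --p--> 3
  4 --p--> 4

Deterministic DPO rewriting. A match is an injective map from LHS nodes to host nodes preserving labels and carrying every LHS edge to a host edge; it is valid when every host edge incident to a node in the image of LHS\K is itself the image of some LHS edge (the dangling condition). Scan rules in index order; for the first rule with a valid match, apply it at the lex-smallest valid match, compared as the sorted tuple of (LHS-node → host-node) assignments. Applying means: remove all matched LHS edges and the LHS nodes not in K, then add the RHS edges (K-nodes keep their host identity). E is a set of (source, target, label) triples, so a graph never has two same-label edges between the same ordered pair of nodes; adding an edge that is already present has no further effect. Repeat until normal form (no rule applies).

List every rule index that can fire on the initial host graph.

R0: no valid match — LHS pattern not found
R1: no valid match — LHS pattern not found
R2: 4 valid matches — {0↦0, 1↦3}, {0↦0, 1↦4}, {0↦2, 1↦3} (+1 more)
R3: no valid match — LHS pattern not found

Answer: [R2]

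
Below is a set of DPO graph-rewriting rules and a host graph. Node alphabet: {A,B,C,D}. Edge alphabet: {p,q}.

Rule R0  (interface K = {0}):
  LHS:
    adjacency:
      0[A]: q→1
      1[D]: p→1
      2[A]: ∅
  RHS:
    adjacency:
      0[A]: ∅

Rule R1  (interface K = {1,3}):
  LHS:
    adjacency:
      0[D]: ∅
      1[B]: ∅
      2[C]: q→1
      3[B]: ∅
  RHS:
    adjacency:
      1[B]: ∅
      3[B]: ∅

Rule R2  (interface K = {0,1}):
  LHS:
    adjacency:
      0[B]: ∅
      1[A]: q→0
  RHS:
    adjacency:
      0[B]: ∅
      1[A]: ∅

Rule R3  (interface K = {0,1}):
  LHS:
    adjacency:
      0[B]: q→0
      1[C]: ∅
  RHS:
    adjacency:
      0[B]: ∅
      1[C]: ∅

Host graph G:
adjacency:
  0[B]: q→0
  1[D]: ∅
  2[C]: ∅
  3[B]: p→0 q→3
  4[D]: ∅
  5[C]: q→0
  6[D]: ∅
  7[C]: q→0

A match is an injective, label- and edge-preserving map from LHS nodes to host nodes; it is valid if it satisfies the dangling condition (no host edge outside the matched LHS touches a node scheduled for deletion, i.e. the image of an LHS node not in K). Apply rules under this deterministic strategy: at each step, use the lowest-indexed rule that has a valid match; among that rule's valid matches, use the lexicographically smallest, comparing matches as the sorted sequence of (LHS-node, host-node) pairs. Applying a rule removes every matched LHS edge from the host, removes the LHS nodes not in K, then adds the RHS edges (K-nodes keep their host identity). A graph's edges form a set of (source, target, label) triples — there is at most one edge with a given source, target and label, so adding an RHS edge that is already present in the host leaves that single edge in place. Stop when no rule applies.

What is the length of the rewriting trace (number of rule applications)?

Answer: 4

Derivation:
initial: |V|=8 |E|=5  E = 0-q->0 3-p->0 3-q->3 5-q->0 7-q->0
step 1: apply R1 at {0↦1, 1↦0, 2↦5, 3↦3}  → |V|=6 |E|=4  E = 0-q->0 3-p->0 3-q->3 7-q->0
step 2: apply R1 at {0↦4, 1↦0, 2↦7, 3↦3}  → |V|=4 |E|=3  E = 0-q->0 3-p->0 3-q->3
step 3: apply R3 at {0↦0, 1↦2}  → |V|=4 |E|=2  E = 3-p->0 3-q->3
step 4: apply R3 at {0↦3, 1↦2}  → |V|=4 |E|=1  E = 3-p->0
halt: no rule applies after step 4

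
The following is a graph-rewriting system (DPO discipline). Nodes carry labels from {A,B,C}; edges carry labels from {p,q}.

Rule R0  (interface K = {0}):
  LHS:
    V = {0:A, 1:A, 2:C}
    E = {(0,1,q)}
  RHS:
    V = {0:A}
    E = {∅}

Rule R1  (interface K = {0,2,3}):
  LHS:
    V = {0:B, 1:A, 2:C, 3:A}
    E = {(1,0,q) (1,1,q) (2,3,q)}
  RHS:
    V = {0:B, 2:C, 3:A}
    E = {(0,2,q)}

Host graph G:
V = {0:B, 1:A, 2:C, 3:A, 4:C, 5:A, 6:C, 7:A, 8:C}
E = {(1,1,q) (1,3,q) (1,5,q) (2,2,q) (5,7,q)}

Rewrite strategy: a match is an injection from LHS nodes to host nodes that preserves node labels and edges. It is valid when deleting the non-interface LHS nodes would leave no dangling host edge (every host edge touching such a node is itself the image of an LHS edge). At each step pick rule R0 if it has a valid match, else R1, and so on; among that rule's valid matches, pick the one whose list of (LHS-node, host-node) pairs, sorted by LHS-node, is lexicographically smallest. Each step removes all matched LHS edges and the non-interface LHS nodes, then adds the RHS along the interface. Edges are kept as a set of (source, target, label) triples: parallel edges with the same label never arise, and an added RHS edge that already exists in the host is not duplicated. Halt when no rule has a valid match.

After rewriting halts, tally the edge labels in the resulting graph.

Answer: q:2

Steps:
initial: |V|=9 |E|=5  E = 1-q->1 1-q->3 1-q->5 2-q->2 5-q->7
step 1: apply R0 at {0↦1, 1↦3, 2↦4}  → |V|=7 |E|=4  E = 1-q->1 1-q->5 2-q->2 5-q->7
step 2: apply R0 at {0↦5, 1↦7, 2↦6}  → |V|=5 |E|=3  E = 1-q->1 1-q->5 2-q->2
step 3: apply R0 at {0↦1, 1↦5, 2↦8}  → |V|=3 |E|=2  E = 1-q->1 2-q->2
halt: no rule applies after step 3
NF edges: [(1, 1, 'q'), (2, 2, 'q')]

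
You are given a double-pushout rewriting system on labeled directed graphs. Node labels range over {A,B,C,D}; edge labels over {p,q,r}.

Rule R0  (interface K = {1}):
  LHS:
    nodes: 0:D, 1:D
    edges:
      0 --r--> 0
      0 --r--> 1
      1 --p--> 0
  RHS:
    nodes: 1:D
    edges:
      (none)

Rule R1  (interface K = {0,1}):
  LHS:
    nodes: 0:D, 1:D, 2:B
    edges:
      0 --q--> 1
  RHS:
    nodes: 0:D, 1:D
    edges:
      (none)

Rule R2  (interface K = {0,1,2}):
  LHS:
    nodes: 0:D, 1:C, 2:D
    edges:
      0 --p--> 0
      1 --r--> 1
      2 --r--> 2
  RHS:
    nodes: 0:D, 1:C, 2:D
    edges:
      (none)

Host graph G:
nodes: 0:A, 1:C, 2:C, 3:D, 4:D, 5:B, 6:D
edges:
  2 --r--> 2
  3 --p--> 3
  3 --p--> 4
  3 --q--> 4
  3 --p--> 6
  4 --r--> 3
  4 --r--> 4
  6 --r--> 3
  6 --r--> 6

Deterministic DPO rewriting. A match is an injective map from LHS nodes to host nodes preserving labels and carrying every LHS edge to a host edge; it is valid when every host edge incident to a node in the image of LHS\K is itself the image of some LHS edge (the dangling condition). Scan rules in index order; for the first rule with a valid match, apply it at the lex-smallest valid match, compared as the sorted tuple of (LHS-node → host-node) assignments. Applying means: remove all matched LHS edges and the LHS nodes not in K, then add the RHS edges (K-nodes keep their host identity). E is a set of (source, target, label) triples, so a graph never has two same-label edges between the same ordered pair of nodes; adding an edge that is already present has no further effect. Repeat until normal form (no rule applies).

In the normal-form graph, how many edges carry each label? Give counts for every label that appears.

Answer: p:1 r:1

Derivation:
start.  V:7 E:9  edges: 2-r->2 3-p->3 3-p->4 3-q->4 3-p->6 4-r->3 4-r->4 6-r->3 6-r->6
1. fire R0 via {0↦6, 1↦3}  →  V:6 E:6  edges: 2-r->2 3-p->3 3-p->4 3-q->4 4-r->3 4-r->4
2. fire R1 via {0↦3, 1↦4, 2↦5}  →  V:5 E:5  edges: 2-r->2 3-p->3 3-p->4 4-r->3 4-r->4
3. fire R0 via {0↦4, 1↦3}  →  V:4 E:2  edges: 2-r->2 3-p->3
normal form: no rule applies after step 3
NF edges: [(2, 2, 'r'), (3, 3, 'p')]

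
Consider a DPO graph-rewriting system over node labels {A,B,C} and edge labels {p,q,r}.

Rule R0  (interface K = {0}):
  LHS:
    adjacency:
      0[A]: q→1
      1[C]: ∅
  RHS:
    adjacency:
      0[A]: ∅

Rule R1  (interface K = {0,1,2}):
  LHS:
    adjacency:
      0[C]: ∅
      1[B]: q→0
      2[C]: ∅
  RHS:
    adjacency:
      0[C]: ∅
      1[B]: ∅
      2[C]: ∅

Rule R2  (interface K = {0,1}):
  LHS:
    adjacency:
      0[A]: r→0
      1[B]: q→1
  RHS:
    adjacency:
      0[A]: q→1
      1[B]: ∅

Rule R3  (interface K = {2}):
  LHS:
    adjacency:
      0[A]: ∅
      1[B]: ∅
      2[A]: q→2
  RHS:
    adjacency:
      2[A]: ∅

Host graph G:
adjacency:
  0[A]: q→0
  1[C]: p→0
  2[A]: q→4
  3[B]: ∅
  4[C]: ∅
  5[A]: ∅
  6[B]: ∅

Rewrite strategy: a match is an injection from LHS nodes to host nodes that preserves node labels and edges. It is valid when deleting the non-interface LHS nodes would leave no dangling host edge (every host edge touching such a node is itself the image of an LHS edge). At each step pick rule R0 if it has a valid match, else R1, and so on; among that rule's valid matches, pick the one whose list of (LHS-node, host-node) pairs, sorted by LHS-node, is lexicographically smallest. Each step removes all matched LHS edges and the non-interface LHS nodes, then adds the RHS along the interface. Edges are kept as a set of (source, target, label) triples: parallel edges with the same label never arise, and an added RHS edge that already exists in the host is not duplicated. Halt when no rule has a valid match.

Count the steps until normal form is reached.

[0] host  ⇒  7 nodes, 3 edges  {0-q->0 1-p->0 2-q->4}
[1] R0 @ {0↦2, 1↦4}  ⇒  6 nodes, 2 edges  {0-q->0 1-p->0}
[2] R3 @ {0↦2, 1↦3, 2↦0}  ⇒  4 nodes, 1 edges  {1-p->0}
final graph: no rule applies after step 2

Answer: 2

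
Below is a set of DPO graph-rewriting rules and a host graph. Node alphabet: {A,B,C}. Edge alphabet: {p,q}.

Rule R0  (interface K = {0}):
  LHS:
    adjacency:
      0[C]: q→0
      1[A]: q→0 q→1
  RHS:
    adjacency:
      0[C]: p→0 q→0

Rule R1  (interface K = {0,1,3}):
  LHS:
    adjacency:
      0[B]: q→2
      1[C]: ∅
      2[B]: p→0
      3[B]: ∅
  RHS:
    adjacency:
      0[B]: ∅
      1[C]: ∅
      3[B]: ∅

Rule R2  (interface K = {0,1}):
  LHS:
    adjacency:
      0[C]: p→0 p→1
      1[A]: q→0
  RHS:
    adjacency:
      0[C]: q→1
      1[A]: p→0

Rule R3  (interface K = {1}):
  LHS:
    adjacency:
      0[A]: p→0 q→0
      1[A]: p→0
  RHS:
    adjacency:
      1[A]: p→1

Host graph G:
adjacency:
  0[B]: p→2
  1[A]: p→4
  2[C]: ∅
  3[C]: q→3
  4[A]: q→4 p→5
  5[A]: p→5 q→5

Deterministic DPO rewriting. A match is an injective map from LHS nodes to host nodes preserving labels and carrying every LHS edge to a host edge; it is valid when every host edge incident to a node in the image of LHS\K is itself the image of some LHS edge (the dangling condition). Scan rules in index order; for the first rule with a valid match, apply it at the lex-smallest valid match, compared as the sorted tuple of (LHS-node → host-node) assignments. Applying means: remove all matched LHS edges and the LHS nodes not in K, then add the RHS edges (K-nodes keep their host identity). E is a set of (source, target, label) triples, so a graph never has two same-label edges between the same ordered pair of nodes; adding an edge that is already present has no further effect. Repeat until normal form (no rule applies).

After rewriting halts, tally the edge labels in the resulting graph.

start.  V:6 E:7  edges: 0-p->2 1-p->4 3-q->3 4-q->4 4-p->5 5-p->5 5-q->5
1. fire R3 via {0↦5, 1↦4}  →  V:5 E:5  edges: 0-p->2 1-p->4 3-q->3 4-p->4 4-q->4
2. fire R3 via {0↦4, 1↦1}  →  V:4 E:3  edges: 0-p->2 1-p->1 3-q->3
final graph: no rule applies after step 2
NF edges: [(0, 2, 'p'), (1, 1, 'p'), (3, 3, 'q')]

Answer: p:2 q:1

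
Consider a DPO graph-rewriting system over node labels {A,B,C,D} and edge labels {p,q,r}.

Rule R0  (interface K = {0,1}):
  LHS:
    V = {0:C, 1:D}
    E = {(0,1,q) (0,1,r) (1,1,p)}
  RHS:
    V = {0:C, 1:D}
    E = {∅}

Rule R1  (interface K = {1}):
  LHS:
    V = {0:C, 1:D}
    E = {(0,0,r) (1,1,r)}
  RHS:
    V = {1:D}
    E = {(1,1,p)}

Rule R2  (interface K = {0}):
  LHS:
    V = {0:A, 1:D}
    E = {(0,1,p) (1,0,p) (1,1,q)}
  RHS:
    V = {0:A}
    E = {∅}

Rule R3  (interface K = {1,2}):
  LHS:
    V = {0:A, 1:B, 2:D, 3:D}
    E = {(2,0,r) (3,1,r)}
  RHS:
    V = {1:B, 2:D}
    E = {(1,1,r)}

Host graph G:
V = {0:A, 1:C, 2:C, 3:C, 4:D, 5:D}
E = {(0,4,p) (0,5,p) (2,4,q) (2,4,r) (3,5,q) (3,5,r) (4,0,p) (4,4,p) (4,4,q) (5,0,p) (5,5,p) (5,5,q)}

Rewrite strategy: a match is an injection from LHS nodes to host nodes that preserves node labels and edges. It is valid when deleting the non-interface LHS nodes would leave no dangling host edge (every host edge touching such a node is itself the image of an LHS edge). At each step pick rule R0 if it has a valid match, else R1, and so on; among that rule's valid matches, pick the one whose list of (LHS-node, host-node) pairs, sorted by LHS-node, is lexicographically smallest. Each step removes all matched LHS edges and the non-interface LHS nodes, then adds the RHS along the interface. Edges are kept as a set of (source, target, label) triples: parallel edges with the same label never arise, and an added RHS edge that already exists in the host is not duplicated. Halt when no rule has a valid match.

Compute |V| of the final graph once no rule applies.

Answer: 4

Rewrite trace:
[0] host  ⇒  6 nodes, 12 edges  {0-p->4 0-p->5 2-q->4 2-r->4 3-q->5 3-r->5 4-p->0 4-p->4 4-q->4 5-p->0 5-p->5 5-q->5}
[1] R0 @ {0↦2, 1↦4}  ⇒  6 nodes, 9 edges  {0-p->4 0-p->5 3-q->5 3-r->5 4-p->0 4-q->4 5-p->0 5-p->5 5-q->5}
[2] R0 @ {0↦3, 1↦5}  ⇒  6 nodes, 6 edges  {0-p->4 0-p->5 4-p->0 4-q->4 5-p->0 5-q->5}
[3] R2 @ {0↦0, 1↦4}  ⇒  5 nodes, 3 edges  {0-p->5 5-p->0 5-q->5}
[4] R2 @ {0↦0, 1↦5}  ⇒  4 nodes, 0 edges  {∅}
normal form: no rule applies after step 4
NF nodes: {0:A, 1:C, 2:C, 3:C}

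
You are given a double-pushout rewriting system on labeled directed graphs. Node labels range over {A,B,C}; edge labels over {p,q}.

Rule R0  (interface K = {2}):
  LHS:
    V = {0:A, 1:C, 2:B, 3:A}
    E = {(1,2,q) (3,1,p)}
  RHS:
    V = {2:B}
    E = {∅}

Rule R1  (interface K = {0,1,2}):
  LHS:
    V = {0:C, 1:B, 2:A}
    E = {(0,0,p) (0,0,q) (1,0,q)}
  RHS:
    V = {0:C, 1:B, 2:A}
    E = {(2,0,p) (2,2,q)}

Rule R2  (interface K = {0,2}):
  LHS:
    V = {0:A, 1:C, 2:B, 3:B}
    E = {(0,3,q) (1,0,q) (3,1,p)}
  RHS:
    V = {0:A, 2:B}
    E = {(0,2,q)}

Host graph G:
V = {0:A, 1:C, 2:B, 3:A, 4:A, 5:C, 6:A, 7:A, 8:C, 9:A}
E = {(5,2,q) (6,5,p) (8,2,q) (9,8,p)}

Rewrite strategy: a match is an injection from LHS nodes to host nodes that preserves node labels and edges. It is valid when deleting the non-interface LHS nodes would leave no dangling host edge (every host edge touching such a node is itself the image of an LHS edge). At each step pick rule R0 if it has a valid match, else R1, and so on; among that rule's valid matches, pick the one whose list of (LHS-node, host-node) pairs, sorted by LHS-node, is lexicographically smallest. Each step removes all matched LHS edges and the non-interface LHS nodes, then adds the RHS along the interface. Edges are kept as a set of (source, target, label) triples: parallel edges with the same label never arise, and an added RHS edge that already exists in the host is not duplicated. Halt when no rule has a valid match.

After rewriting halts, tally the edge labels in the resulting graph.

start.  V:10 E:4  edges: 5-q->2 6-p->5 8-q->2 9-p->8
1. fire R0 via {0↦0, 1↦5, 2↦2, 3↦6}  →  V:7 E:2  edges: 8-q->2 9-p->8
2. fire R0 via {0↦3, 1↦8, 2↦2, 3↦9}  →  V:4 E:0  edges: ∅
final graph: no rule applies after step 2
NF edges: []

Answer: (no edges)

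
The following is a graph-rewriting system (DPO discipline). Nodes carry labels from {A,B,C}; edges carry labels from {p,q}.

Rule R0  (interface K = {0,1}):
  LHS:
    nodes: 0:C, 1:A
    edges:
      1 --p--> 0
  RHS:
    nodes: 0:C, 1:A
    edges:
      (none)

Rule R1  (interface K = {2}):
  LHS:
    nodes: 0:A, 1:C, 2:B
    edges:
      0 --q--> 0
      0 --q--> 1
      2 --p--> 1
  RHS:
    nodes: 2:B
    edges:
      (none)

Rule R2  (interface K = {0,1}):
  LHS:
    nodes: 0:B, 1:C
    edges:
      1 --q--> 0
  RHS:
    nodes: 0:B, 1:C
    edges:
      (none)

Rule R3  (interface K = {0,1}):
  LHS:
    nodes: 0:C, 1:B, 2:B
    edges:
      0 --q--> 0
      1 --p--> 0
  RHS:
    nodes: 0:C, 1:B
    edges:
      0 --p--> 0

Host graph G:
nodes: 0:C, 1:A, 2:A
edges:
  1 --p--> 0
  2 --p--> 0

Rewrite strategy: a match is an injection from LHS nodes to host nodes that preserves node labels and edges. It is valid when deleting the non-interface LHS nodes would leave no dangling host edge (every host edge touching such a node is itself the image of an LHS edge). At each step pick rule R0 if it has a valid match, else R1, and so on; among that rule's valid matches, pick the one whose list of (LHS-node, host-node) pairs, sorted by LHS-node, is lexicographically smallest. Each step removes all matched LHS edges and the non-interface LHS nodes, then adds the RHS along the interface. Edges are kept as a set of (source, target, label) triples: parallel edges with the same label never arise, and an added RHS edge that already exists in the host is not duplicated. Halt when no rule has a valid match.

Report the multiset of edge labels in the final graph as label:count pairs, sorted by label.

[0] host  ⇒  3 nodes, 2 edges  {1-p->0 2-p->0}
[1] R0 @ {0↦0, 1↦1}  ⇒  3 nodes, 1 edges  {2-p->0}
[2] R0 @ {0↦0, 1↦2}  ⇒  3 nodes, 0 edges  {∅}
normal form: no rule applies after step 2
NF edges: []

Answer: (no edges)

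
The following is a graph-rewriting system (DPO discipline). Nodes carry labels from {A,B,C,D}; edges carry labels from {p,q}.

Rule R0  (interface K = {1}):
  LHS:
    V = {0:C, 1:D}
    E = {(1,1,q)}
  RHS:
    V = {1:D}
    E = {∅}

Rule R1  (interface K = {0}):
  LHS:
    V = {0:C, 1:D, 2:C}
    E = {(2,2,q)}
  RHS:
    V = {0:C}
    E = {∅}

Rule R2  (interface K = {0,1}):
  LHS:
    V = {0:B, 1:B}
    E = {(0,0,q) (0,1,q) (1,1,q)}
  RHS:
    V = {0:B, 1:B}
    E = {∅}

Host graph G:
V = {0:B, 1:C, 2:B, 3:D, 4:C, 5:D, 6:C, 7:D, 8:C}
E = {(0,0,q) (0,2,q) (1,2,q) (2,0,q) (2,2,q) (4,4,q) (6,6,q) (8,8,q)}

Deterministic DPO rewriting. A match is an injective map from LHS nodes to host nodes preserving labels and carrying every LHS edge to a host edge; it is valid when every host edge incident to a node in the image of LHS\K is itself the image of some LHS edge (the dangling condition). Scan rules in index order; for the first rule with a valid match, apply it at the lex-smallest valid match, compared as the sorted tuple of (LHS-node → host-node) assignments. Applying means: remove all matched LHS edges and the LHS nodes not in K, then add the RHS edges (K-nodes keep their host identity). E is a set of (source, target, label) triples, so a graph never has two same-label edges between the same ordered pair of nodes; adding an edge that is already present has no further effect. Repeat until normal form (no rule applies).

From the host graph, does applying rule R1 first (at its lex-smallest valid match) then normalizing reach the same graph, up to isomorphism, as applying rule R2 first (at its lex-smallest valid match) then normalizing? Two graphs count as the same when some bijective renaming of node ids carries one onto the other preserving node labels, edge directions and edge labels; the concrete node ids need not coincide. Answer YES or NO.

Answer: YES

Steps:
branch R1-first: apply at {0↦1, 1↦3, 2↦4} → |E|=7, then 3 more step(s) → NF |V|=3 |E|=2 V={0:B, 1:C, 2:B} E=1-q->2 2-q->0
branch R2-first: apply at {0↦0, 1↦2} → |E|=5, then 3 more step(s) → NF |V|=3 |E|=2 V={0:B, 1:C, 2:B} E=1-q->2 2-q->0
graphs isomorphic (equal up to label-preserving node renaming)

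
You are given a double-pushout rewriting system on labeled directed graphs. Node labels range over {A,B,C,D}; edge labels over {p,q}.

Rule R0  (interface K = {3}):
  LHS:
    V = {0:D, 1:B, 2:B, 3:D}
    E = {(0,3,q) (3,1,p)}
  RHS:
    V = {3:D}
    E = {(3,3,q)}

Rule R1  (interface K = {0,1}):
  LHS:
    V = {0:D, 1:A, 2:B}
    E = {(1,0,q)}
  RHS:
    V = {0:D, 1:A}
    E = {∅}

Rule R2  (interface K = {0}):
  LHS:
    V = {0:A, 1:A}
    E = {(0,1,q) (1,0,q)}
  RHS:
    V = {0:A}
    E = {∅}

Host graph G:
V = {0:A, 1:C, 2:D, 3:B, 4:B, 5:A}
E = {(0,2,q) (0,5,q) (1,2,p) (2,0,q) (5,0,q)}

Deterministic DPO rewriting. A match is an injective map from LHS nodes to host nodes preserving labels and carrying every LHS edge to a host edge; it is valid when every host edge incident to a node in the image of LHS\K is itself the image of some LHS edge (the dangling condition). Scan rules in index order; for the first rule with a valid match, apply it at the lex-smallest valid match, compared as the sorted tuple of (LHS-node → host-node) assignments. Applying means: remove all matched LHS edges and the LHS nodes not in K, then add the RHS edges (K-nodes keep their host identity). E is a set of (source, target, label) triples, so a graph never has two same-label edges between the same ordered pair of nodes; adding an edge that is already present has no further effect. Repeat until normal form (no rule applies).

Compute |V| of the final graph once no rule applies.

Answer: 4

Rewrite trace:
initial: |V|=6 |E|=5  E = 0-q->2 0-q->5 1-p->2 2-q->0 5-q->0
step 1: apply R1 at {0↦2, 1↦0, 2↦3}  → |V|=5 |E|=4  E = 0-q->5 1-p->2 2-q->0 5-q->0
step 2: apply R2 at {0↦0, 1↦5}  → |V|=4 |E|=2  E = 1-p->2 2-q->0
normal form: no rule applies after step 2
NF nodes: {0:A, 1:C, 2:D, 4:B}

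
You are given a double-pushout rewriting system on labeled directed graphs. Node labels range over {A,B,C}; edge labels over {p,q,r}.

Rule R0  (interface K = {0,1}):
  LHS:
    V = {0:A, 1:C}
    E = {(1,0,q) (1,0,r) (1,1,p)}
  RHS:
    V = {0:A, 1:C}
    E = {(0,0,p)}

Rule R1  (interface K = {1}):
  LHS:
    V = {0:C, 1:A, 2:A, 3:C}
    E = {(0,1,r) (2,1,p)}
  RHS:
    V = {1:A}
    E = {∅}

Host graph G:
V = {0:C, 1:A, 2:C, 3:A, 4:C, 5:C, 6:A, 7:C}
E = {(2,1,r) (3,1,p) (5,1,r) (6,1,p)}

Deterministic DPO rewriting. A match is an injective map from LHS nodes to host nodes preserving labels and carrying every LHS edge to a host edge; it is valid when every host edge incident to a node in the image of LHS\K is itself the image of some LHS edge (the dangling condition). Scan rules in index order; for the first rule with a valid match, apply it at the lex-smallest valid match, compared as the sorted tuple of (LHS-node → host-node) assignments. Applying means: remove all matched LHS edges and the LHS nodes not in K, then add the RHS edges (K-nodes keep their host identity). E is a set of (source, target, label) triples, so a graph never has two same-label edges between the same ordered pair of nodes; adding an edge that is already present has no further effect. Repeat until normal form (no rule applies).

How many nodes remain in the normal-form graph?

initial: |V|=8 |E|=4  E = 2-r->1 3-p->1 5-r->1 6-p->1
step 1: apply R1 at {0↦2, 1↦1, 2↦3, 3↦0}  → |V|=5 |E|=2  E = 5-r->1 6-p->1
step 2: apply R1 at {0↦5, 1↦1, 2↦6, 3↦4}  → |V|=2 |E|=0  E = ∅
halt: no rule applies after step 2
NF nodes: {1:A, 7:C}

Answer: 2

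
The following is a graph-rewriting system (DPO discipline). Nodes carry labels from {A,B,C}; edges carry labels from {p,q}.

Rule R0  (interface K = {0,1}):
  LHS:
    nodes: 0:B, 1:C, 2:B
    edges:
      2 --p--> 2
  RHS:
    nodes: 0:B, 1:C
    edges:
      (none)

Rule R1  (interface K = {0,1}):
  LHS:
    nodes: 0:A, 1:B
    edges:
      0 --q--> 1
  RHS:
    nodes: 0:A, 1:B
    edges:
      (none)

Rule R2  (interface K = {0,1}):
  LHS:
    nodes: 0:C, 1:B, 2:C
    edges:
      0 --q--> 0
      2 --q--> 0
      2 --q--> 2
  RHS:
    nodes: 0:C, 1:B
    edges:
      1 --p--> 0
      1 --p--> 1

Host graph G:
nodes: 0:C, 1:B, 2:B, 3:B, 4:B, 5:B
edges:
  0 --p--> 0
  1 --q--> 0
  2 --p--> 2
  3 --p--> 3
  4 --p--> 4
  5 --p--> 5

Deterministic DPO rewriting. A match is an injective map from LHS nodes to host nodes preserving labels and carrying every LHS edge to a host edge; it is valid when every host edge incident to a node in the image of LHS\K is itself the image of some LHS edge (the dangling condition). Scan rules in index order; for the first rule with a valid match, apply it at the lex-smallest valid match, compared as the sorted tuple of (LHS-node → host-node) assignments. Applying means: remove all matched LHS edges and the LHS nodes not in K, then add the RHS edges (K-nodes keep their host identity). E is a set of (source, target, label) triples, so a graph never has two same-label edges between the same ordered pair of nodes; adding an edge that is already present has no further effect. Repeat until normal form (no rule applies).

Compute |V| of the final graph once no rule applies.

Answer: 2

Derivation:
[0] host  ⇒  6 nodes, 6 edges  {0-p->0 1-q->0 2-p->2 3-p->3 4-p->4 5-p->5}
[1] R0 @ {0↦1, 1↦0, 2↦2}  ⇒  5 nodes, 5 edges  {0-p->0 1-q->0 3-p->3 4-p->4 5-p->5}
[2] R0 @ {0↦1, 1↦0, 2↦3}  ⇒  4 nodes, 4 edges  {0-p->0 1-q->0 4-p->4 5-p->5}
[3] R0 @ {0↦1, 1↦0, 2↦4}  ⇒  3 nodes, 3 edges  {0-p->0 1-q->0 5-p->5}
[4] R0 @ {0↦1, 1↦0, 2↦5}  ⇒  2 nodes, 2 edges  {0-p->0 1-q->0}
halt: no rule applies after step 4
NF nodes: {0:C, 1:B}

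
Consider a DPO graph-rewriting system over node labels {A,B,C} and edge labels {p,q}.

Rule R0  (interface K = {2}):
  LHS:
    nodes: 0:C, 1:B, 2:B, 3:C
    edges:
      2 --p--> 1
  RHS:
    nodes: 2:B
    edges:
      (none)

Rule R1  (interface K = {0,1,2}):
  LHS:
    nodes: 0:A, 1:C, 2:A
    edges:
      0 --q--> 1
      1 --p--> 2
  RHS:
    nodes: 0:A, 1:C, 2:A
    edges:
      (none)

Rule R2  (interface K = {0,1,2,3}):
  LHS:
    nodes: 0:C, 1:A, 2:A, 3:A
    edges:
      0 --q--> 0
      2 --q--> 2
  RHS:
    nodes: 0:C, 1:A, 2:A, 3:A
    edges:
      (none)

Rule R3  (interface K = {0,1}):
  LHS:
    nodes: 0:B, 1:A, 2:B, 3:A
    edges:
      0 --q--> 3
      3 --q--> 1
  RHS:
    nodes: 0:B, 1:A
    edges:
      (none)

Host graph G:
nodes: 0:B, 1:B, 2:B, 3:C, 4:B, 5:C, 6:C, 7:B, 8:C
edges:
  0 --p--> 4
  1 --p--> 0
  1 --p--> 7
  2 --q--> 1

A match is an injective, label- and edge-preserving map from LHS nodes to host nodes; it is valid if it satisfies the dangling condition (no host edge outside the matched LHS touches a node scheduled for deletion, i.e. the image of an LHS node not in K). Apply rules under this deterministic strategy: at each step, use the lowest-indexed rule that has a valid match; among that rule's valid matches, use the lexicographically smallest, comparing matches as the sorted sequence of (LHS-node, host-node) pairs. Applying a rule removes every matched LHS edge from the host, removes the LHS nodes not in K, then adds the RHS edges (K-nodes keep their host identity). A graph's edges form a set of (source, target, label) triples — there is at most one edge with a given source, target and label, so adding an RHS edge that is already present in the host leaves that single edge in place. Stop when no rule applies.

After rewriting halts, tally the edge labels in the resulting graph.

[0] host  ⇒  9 nodes, 4 edges  {0-p->4 1-p->0 1-p->7 2-q->1}
[1] R0 @ {0↦3, 1↦4, 2↦0, 3↦5}  ⇒  6 nodes, 3 edges  {1-p->0 1-p->7 2-q->1}
[2] R0 @ {0↦6, 1↦0, 2↦1, 3↦8}  ⇒  3 nodes, 2 edges  {1-p->7 2-q->1}
final graph: no rule applies after step 2
NF edges: [(1, 7, 'p'), (2, 1, 'q')]

Answer: p:1 q:1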